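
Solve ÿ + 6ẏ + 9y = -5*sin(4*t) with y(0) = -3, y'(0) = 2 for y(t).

Characteristic equation r² + 6r + 9 = 0 has discriminant (6)² - 4·(9) = 0, so r = -3 is a repeated root.
Hence y_h = (C1 + C2*t)*exp(-3*t).
Try y_p = A*cos(4*t) + B*sin(4*t). Substituting and equating the coefficients of cos(4t) and sin(4t) gives A = 24/125, B = 7/125, so y_p = 7*sin(4*t)/125 + 24*cos(4*t)/125.
General solution: y = 7*sin(4*t)/125 + 24*cos(4*t)/125 + C1*exp(-3*t) + C2*t*exp(-3*t).
Apply the initial conditions: y(0) = 24/125 + C1 = -3 and y'(0) = 28/125 + C2 - 3*C1 = 2. Solving gives C1 = -399/125, C2 = -39/5.

y = -399*exp(-3*t)/125 + 7*sin(4*t)/125 + 24*cos(4*t)/125 - 39*t*exp(-3*t)/5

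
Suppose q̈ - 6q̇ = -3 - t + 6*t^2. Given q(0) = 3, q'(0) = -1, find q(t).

Characteristic equation r² - 6r = 0 factors as (r - 6)r = 0, so r = 6, 0.
Hence q_h = C1*exp(6*t) + C2.
Since 0 is a characteristic root (multiplicity 1), multiply the polynomial trial by t: try q_p = t*(A0 + A1*t + A2*t^2). Substituting and matching coefficients of each power of t gives A0 = 17/36, A1 = -1/12, A2 = -1/3, so q_p = -t^3/3 - t^2/12 + 17*t/36.
General solution: q = C2 - t^3/3 - t^2/12 + 17*t/36 + C1*exp(6*t).
Apply the initial conditions: q(0) = C1 + C2 = 3 and q'(0) = 17/36 + 6*C1 = -1. Solving gives C1 = -53/216, C2 = 701/216.

q = 701/216 - 53*exp(6*t)/216 - t**3/3 - t**2/12 + 17*t/36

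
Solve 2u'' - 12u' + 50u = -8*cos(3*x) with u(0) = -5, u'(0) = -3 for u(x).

Divide through by 2: u'' - 6u' + 25u = -4*cos(3*x).
Characteristic equation r² - 6r + 25 = 0 has discriminant (-6)² - 4·(25) = -64 < 0, so r = 3 ± 4i.
Hence u_h = C1*cos(4*x)*exp(3*x) + C2*exp(3*x)*sin(4*x).
Try u_p = A*cos(3*x) + B*sin(3*x). Substituting and equating the coefficients of cos(3x) and sin(3x) gives A = -16/145, B = 18/145, so u_p = -16*cos(3*x)/145 + 18*sin(3*x)/145.
General solution: u = -16*cos(3*x)/145 + 18*sin(3*x)/145 + C1*cos(4*x)*exp(3*x) + C2*exp(3*x)*sin(4*x).
Apply the initial conditions: u(0) = -16/145 + C1 = -5 and u'(0) = 54/145 + 3*C1 + 4*C2 = -3. Solving gives C1 = -709/145, C2 = 819/290.

u = -16*cos(3*x)/145 + 18*sin(3*x)/145 - 709*cos(4*x)*exp(3*x)/145 + 819*exp(3*x)*sin(4*x)/290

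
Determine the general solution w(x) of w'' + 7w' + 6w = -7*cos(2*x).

Characteristic equation r² + 7r + 6 = 0 factors as (r + 1)(r + 6) = 0, so r = -1, -6.
Hence w_h = C1*exp(-x) + C2*exp(-6*x).
Try w_p = A*cos(2*x) + B*sin(2*x). Substituting and equating the coefficients of cos(2x) and sin(2x) gives A = -7/100, B = -49/100, so w_p = -49*sin(2*x)/100 - 7*cos(2*x)/100.

w = -49*sin(2*x)/100 - 7*cos(2*x)/100 + C1*exp(-x) + C2*exp(-6*x)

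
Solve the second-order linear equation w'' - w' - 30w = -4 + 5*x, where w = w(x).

Characteristic equation r² - r - 30 = 0 factors as (r + 5)(r - 6) = 0, so r = -5, 6.
Hence w_h = C1*exp(-5*x) + C2*exp(6*x).
For the particular solution try w_p = A0 + A1*x. Substituting and matching coefficients of each power of x gives A0 = 5/36, A1 = -1/6, so w_p = 5/36 - x/6.

w = 5/36 - x/6 + C1*exp(-5*x) + C2*exp(6*x)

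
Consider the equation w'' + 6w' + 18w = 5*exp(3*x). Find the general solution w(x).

Characteristic equation r² + 6r + 18 = 0 has discriminant (6)² - 4·(18) = -36 < 0, so r = -3 ± 3i.
Hence w_h = C1*cos(3*x)*exp(-3*x) + C2*exp(-3*x)*sin(3*x).
Try w_p = A*exp(3*x). Substituting into the equation and dividing by exp(3*x) gives A = 1/9, so w_p = exp(3*x)/9.

w = exp(3*x)/9 + C1*cos(3*x)*exp(-3*x) + C2*exp(-3*x)*sin(3*x)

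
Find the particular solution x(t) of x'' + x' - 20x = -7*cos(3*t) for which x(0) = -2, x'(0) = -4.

x = -42*exp(4*t)/25 - 21*sin(3*t)/850 - 19*exp(-5*t)/34 + 203*cos(3*t)/850

Characteristic equation r² + r - 20 = 0 factors as (r - 4)(r + 5) = 0, so r = 4, -5.
Hence x_h = C1*exp(4*t) + C2*exp(-5*t).
Try x_p = A*cos(3*t) + B*sin(3*t). Substituting and equating the coefficients of cos(3t) and sin(3t) gives A = 203/850, B = -21/850, so x_p = -21*sin(3*t)/850 + 203*cos(3*t)/850.
General solution: x = -21*sin(3*t)/850 + 203*cos(3*t)/850 + C1*exp(4*t) + C2*exp(-5*t).
Apply the initial conditions: x(0) = 203/850 + C1 + C2 = -2 and x'(0) = -63/850 - 5*C2 + 4*C1 = -4. Solving gives C1 = -42/25, C2 = -19/34.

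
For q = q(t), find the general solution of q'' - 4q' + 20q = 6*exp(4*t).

q = 3*exp(4*t)/10 + C1*cos(4*t)*exp(2*t) + C2*exp(2*t)*sin(4*t)

Characteristic equation r² - 4r + 20 = 0 has discriminant (-4)² - 4·(20) = -64 < 0, so r = 2 ± 4i.
Hence q_h = C1*cos(4*t)*exp(2*t) + C2*exp(2*t)*sin(4*t).
Try q_p = A*exp(4*t). Substituting into the equation and dividing by exp(4*t) gives A = 3/10, so q_p = 3*exp(4*t)/10.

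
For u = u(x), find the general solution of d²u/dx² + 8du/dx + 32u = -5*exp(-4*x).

Characteristic equation r² + 8r + 32 = 0 has discriminant (8)² - 4·(32) = -64 < 0, so r = -4 ± 4i.
Hence u_h = C1*cos(4*x)*exp(-4*x) + C2*exp(-4*x)*sin(4*x).
Try u_p = A*exp(-4*x). Substituting into the equation and dividing by exp(-4*x) gives A = -5/16, so u_p = -5*exp(-4*x)/16.

u = -5*exp(-4*x)/16 + C1*cos(4*x)*exp(-4*x) + C2*exp(-4*x)*sin(4*x)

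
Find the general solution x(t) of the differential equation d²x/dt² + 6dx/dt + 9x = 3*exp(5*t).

Characteristic equation r² + 6r + 9 = 0 has discriminant (6)² - 4·(9) = 0, so r = -3 is a repeated root.
Hence x_h = (C1 + C2*t)*exp(-3*t).
Try x_p = A*exp(5*t). Substituting into the equation and dividing by exp(5*t) gives A = 3/64, so x_p = 3*exp(5*t)/64.

x = 3*exp(5*t)/64 + C1*exp(-3*t) + C2*t*exp(-3*t)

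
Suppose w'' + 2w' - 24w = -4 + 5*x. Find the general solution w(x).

w = 43/288 - 5*x/24 + C1*exp(4*x) + C2*exp(-6*x)

Characteristic equation r² + 2r - 24 = 0 factors as (r - 4)(r + 6) = 0, so r = 4, -6.
Hence w_h = C1*exp(4*x) + C2*exp(-6*x).
For the particular solution try w_p = A0 + A1*x. Substituting and matching coefficients of each power of x gives A0 = 43/288, A1 = -5/24, so w_p = 43/288 - 5*x/24.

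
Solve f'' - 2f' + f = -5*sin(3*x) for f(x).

Characteristic equation r² - 2r + 1 = 0 has discriminant (-2)² - 4·(1) = 0, so r = 1 is a repeated root.
Hence f_h = (C1 + C2*x)*exp(x).
Try f_p = A*cos(3*x) + B*sin(3*x). Substituting and equating the coefficients of cos(3x) and sin(3x) gives A = -3/10, B = 2/5, so f_p = -3*cos(3*x)/10 + 2*sin(3*x)/5.

f = -3*cos(3*x)/10 + 2*sin(3*x)/5 + C1*exp(x) + C2*x*exp(x)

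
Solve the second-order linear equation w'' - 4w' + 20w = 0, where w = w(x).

w = C1*cos(4*x)*exp(2*x) + C2*exp(2*x)*sin(4*x)

Characteristic equation r² - 4r + 20 = 0 has discriminant (-4)² - 4·(20) = -64 < 0, so r = 2 ± 4i.
Hence w_h = C1*cos(4*x)*exp(2*x) + C2*exp(2*x)*sin(4*x).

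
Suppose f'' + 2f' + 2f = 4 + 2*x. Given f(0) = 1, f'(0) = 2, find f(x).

f = 1 + x + exp(-x)*sin(x)

Characteristic equation r² + 2r + 2 = 0 has discriminant (2)² - 4·(2) = -4 < 0, so r = -1 ± i.
Hence f_h = C1*cos(x)*exp(-x) + C2*exp(-x)*sin(x).
For the particular solution try f_p = A0 + A1*x. Substituting and matching coefficients of each power of x gives A0 = 1, A1 = 1, so f_p = 1 + x.
General solution: f = 1 + x + C1*cos(x)*exp(-x) + C2*exp(-x)*sin(x).
Apply the initial conditions: f(0) = 1 + C1 = 1 and f'(0) = 1 + C2 - C1 = 2. Solving gives C1 = 0, C2 = 1.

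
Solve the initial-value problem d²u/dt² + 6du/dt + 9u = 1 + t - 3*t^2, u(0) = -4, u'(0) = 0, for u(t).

Characteristic equation r² + 6r + 9 = 0 has discriminant (6)² - 4·(9) = 0, so r = -3 is a repeated root.
Hence u_h = (C1 + C2*t)*exp(-3*t).
For the particular solution try u_p = A0 + A1*t + A2*t^2. Substituting and matching coefficients of each power of t gives A0 = -5/27, A1 = 5/9, A2 = -1/3, so u_p = -5/27 - t^2/3 + 5*t/9.
General solution: u = -5/27 - t^2/3 + 5*t/9 + C1*exp(-3*t) + C2*t*exp(-3*t).
Apply the initial conditions: u(0) = -5/27 + C1 = -4 and u'(0) = 5/9 + C2 - 3*C1 = 0. Solving gives C1 = -103/27, C2 = -12.

u = -5/27 - 103*exp(-3*t)/27 - t**2/3 + 5*t/9 - 12*t*exp(-3*t)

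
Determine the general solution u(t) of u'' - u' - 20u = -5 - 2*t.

u = 49/200 + t/10 + C1*exp(5*t) + C2*exp(-4*t)

Characteristic equation r² - r - 20 = 0 factors as (r - 5)(r + 4) = 0, so r = 5, -4.
Hence u_h = C1*exp(5*t) + C2*exp(-4*t).
For the particular solution try u_p = A0 + A1*t. Substituting and matching coefficients of each power of t gives A0 = 49/200, A1 = 1/10, so u_p = 49/200 + t/10.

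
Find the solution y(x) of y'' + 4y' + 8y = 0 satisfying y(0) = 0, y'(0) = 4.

y = 2*exp(-2*x)*sin(2*x)

Characteristic equation r² + 4r + 8 = 0 has discriminant (4)² - 4·(8) = -16 < 0, so r = -2 ± 2i.
Hence y_h = C1*cos(2*x)*exp(-2*x) + C2*exp(-2*x)*sin(2*x).
Apply the initial conditions: y(0) = C1 = 0 and y'(0) = -2*C1 + 2*C2 = 4. Solving gives C1 = 0, C2 = 2.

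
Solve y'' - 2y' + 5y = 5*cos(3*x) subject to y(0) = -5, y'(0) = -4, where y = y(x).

y = -15*sin(3*x)/26 - 5*cos(3*x)/13 - 60*cos(2*x)*exp(x)/13 + 61*exp(x)*sin(2*x)/52

Characteristic equation r² - 2r + 5 = 0 has discriminant (-2)² - 4·(5) = -16 < 0, so r = 1 ± 2i.
Hence y_h = C1*cos(2*x)*exp(x) + C2*exp(x)*sin(2*x).
Try y_p = A*cos(3*x) + B*sin(3*x). Substituting and equating the coefficients of cos(3x) and sin(3x) gives A = -5/13, B = -15/26, so y_p = -15*sin(3*x)/26 - 5*cos(3*x)/13.
General solution: y = -15*sin(3*x)/26 - 5*cos(3*x)/13 + C1*cos(2*x)*exp(x) + C2*exp(x)*sin(2*x).
Apply the initial conditions: y(0) = -5/13 + C1 = -5 and y'(0) = -45/26 + C1 + 2*C2 = -4. Solving gives C1 = -60/13, C2 = 61/52.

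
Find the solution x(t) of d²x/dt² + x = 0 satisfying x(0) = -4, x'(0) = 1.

Characteristic equation r² + 1 = 0 has discriminant (0)² - 4·(1) = -4 < 0, so r = ± i.
Hence x_h = C1*cos(t) + C2*sin(t).
Apply the initial conditions: x(0) = C1 = -4 and x'(0) = C2 = 1. Solving gives C1 = -4, C2 = 1.

x = -4*cos(t) + sin(t)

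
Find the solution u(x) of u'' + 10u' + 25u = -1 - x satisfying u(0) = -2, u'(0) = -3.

u = -3/125 - 247*exp(-5*x)/125 - x/25 - 321*x*exp(-5*x)/25

Characteristic equation r² + 10r + 25 = 0 has discriminant (10)² - 4·(25) = 0, so r = -5 is a repeated root.
Hence u_h = (C1 + C2*x)*exp(-5*x).
For the particular solution try u_p = A0 + A1*x. Substituting and matching coefficients of each power of x gives A0 = -3/125, A1 = -1/25, so u_p = -3/125 - x/25.
General solution: u = -3/125 - x/25 + C1*exp(-5*x) + C2*x*exp(-5*x).
Apply the initial conditions: u(0) = -3/125 + C1 = -2 and u'(0) = -1/25 + C2 - 5*C1 = -3. Solving gives C1 = -247/125, C2 = -321/25.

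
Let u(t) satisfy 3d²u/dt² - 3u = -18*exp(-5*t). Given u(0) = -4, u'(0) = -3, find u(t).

u = -4*exp(t) - exp(-5*t)/4 + exp(-t)/4

Divide through by 3: u'' - u = -6*exp(-5*t).
Characteristic equation r² - 1 = 0 factors as (r - 1)(r + 1) = 0, so r = 1, -1.
Hence u_h = C1*exp(t) + C2*exp(-t).
Try u_p = A*exp(-5*t). Substituting into the equation and dividing by exp(-5*t) gives A = -1/4, so u_p = -exp(-5*t)/4.
General solution: u = -exp(-5*t)/4 + C1*exp(t) + C2*exp(-t).
Apply the initial conditions: u(0) = -1/4 + C1 + C2 = -4 and u'(0) = 5/4 + C1 - C2 = -3. Solving gives C1 = -4, C2 = 1/4.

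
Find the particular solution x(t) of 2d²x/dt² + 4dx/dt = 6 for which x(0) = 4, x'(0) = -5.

x = 3/4 + 3*t/2 + 13*exp(-2*t)/4

Divide through by 2: x'' + 2x' = 3.
Characteristic equation r² + 2r = 0 factors as (r + 2)r = 0, so r = -2, 0.
Hence x_h = C1*exp(-2*t) + C2.
Since 0 is a characteristic root (multiplicity 1), multiply the polynomial trial by t: try x_p = A0*t. Substituting and matching coefficients of each power of t gives A0 = 3/2, so x_p = 3*t/2.
General solution: x = C2 + 3*t/2 + C1*exp(-2*t).
Apply the initial conditions: x(0) = C1 + C2 = 4 and x'(0) = 3/2 - 2*C1 = -5. Solving gives C1 = 13/4, C2 = 3/4.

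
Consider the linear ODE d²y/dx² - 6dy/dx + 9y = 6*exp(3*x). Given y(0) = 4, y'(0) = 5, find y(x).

y = 4*exp(3*x) - 7*x*exp(3*x) + 3*x**2*exp(3*x)

Characteristic equation r² - 6r + 9 = 0 has discriminant (-6)² - 4·(9) = 0, so r = 3 is a repeated root.
Hence y_h = (C1 + C2*x)*exp(3*x).
Since exp(3*x) solves the homogeneous equation (r = 3 is a root of multiplicity 2), multiply the trial by x^2. Try y_p = A*x^2*exp(3*x). Substituting into the equation and dividing by exp(3*x) gives A = 3, so y_p = 3*x^2*exp(3*x).
General solution: y = C1*exp(3*x) + 3*x^2*exp(3*x) + C2*x*exp(3*x).
Apply the initial conditions: y(0) = C1 = 4 and y'(0) = C2 + 3*C1 = 5. Solving gives C1 = 4, C2 = -7.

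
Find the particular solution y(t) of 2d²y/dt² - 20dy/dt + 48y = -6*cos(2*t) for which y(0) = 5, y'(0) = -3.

Divide through by 2: y'' - 10y' + 24y = -3*cos(2*t).
Characteristic equation r² - 10r + 24 = 0 factors as (r - 6)(r - 4) = 0, so r = 6, 4.
Hence y_h = C1*exp(6*t) + C2*exp(4*t).
Try y_p = A*cos(2*t) + B*sin(2*t). Substituting and equating the coefficients of cos(2t) and sin(2t) gives A = -3/40, B = 3/40, so y_p = -3*cos(2*t)/40 + 3*sin(2*t)/40.
General solution: y = -3*cos(2*t)/40 + 3*sin(2*t)/40 + C1*exp(6*t) + C2*exp(4*t).
Apply the initial conditions: y(0) = -3/40 + C1 + C2 = 5 and y'(0) = 3/20 + 4*C2 + 6*C1 = -3. Solving gives C1 = -469/40, C2 = 84/5.

y = -469*exp(6*t)/40 - 3*cos(2*t)/40 + 3*sin(2*t)/40 + 84*exp(4*t)/5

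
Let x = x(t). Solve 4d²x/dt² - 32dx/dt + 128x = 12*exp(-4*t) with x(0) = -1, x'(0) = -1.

x = 3*exp(-4*t)/80 - 83*cos(4*t)*exp(4*t)/80 + 33*exp(4*t)*sin(4*t)/40

Divide through by 4: x'' - 8x' + 32x = 3*exp(-4*t).
Characteristic equation r² - 8r + 32 = 0 has discriminant (-8)² - 4·(32) = -64 < 0, so r = 4 ± 4i.
Hence x_h = C1*cos(4*t)*exp(4*t) + C2*exp(4*t)*sin(4*t).
Try x_p = A*exp(-4*t). Substituting into the equation and dividing by exp(-4*t) gives A = 3/80, so x_p = 3*exp(-4*t)/80.
General solution: x = 3*exp(-4*t)/80 + C1*cos(4*t)*exp(4*t) + C2*exp(4*t)*sin(4*t).
Apply the initial conditions: x(0) = 3/80 + C1 = -1 and x'(0) = -3/20 + 4*C1 + 4*C2 = -1. Solving gives C1 = -83/80, C2 = 33/40.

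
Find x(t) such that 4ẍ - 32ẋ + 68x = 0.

x = C1*cos(t)*exp(4*t) + C2*exp(4*t)*sin(t)

Divide through by 4: x'' - 8x' + 17x = 0.
Characteristic equation r² - 8r + 17 = 0 has discriminant (-8)² - 4·(17) = -4 < 0, so r = 4 ± i.
Hence x_h = C1*cos(t)*exp(4*t) + C2*exp(4*t)*sin(t).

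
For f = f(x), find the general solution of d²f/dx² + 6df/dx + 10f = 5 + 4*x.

Characteristic equation r² + 6r + 10 = 0 has discriminant (6)² - 4·(10) = -4 < 0, so r = -3 ± i.
Hence f_h = C1*cos(x)*exp(-3*x) + C2*exp(-3*x)*sin(x).
For the particular solution try f_p = A0 + A1*x. Substituting and matching coefficients of each power of x gives A0 = 13/50, A1 = 2/5, so f_p = 13/50 + 2*x/5.

f = 13/50 + 2*x/5 + C1*cos(x)*exp(-3*x) + C2*exp(-3*x)*sin(x)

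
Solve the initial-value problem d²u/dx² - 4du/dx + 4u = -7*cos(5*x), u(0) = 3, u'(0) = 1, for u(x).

u = 140*sin(5*x)/841 + 147*cos(5*x)/841 + 2376*exp(2*x)/841 - 159*x*exp(2*x)/29

Characteristic equation r² - 4r + 4 = 0 has discriminant (-4)² - 4·(4) = 0, so r = 2 is a repeated root.
Hence u_h = (C1 + C2*x)*exp(2*x).
Try u_p = A*cos(5*x) + B*sin(5*x). Substituting and equating the coefficients of cos(5x) and sin(5x) gives A = 147/841, B = 140/841, so u_p = 140*sin(5*x)/841 + 147*cos(5*x)/841.
General solution: u = 140*sin(5*x)/841 + 147*cos(5*x)/841 + C1*exp(2*x) + C2*x*exp(2*x).
Apply the initial conditions: u(0) = 147/841 + C1 = 3 and u'(0) = 700/841 + C2 + 2*C1 = 1. Solving gives C1 = 2376/841, C2 = -159/29.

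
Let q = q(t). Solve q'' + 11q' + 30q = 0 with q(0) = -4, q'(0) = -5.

Characteristic equation r² + 11r + 30 = 0 factors as (r + 5)(r + 6) = 0, so r = -5, -6.
Hence q_h = C1*exp(-5*t) + C2*exp(-6*t).
Apply the initial conditions: q(0) = C1 + C2 = -4 and q'(0) = -6*C2 - 5*C1 = -5. Solving gives C1 = -29, C2 = 25.

q = -29*exp(-5*t) + 25*exp(-6*t)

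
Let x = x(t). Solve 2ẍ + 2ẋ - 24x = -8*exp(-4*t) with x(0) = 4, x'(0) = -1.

Divide through by 2: x'' + x' - 12x = -4*exp(-4*t).
Characteristic equation r² + r - 12 = 0 factors as (r - 3)(r + 4) = 0, so r = 3, -4.
Hence x_h = C1*exp(3*t) + C2*exp(-4*t).
Since exp(-4*t) solves the homogeneous equation (r = -4 is a root of multiplicity 1), multiply the trial by t. Try x_p = A*t*exp(-4*t). Substituting into the equation and dividing by exp(-4*t) gives A = 4/7, so x_p = 4*t*exp(-4*t)/7.
General solution: x = C1*exp(3*t) + C2*exp(-4*t) + 4*t*exp(-4*t)/7.
Apply the initial conditions: x(0) = C1 + C2 = 4 and x'(0) = 4/7 - 4*C2 + 3*C1 = -1. Solving gives C1 = 101/49, C2 = 95/49.

x = 95*exp(-4*t)/49 + 101*exp(3*t)/49 + 4*t*exp(-4*t)/7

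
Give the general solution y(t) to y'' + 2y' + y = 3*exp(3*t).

y = 3*exp(3*t)/16 + C1*exp(-t) + C2*t*exp(-t)

Characteristic equation r² + 2r + 1 = 0 has discriminant (2)² - 4·(1) = 0, so r = -1 is a repeated root.
Hence y_h = (C1 + C2*t)*exp(-t).
Try y_p = A*exp(3*t). Substituting into the equation and dividing by exp(3*t) gives A = 3/16, so y_p = 3*exp(3*t)/16.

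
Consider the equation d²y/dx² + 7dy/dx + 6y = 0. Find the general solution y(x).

y = C1*exp(-6*x) + C2*exp(-x)

Characteristic equation r² + 7r + 6 = 0 factors as (r + 6)(r + 1) = 0, so r = -6, -1.
Hence y_h = C1*exp(-6*x) + C2*exp(-x).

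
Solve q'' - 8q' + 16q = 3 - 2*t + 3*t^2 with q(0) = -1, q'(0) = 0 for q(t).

q = 25/128 - 153*exp(4*t)/128 + t/16 + 3*t**2/16 + 151*t*exp(4*t)/32

Characteristic equation r² - 8r + 16 = 0 has discriminant (-8)² - 4·(16) = 0, so r = 4 is a repeated root.
Hence q_h = (C1 + C2*t)*exp(4*t).
For the particular solution try q_p = A0 + A1*t + A2*t^2. Substituting and matching coefficients of each power of t gives A0 = 25/128, A1 = 1/16, A2 = 3/16, so q_p = 25/128 + t/16 + 3*t^2/16.
General solution: q = 25/128 + t/16 + 3*t^2/16 + C1*exp(4*t) + C2*t*exp(4*t).
Apply the initial conditions: q(0) = 25/128 + C1 = -1 and q'(0) = 1/16 + C2 + 4*C1 = 0. Solving gives C1 = -153/128, C2 = 151/32.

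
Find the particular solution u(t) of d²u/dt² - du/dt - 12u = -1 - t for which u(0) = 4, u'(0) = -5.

Characteristic equation r² - r - 12 = 0 factors as (r + 3)(r - 4) = 0, so r = -3, 4.
Hence u_h = C1*exp(-3*t) + C2*exp(4*t).
For the particular solution try u_p = A0 + A1*t. Substituting and matching coefficients of each power of t gives A0 = 11/144, A1 = 1/12, so u_p = 11/144 + t/12.
General solution: u = 11/144 + t/12 + C1*exp(-3*t) + C2*exp(4*t).
Apply the initial conditions: u(0) = 11/144 + C1 + C2 = 4 and u'(0) = 1/12 - 3*C1 + 4*C2 = -5. Solving gives C1 = 187/63, C2 = 107/112.

u = 11/144 + t/12 + 107*exp(4*t)/112 + 187*exp(-3*t)/63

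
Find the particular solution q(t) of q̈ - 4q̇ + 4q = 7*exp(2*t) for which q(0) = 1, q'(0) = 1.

q = -t*exp(2*t) + 7*t**2*exp(2*t)/2 + exp(2*t)

Characteristic equation r² - 4r + 4 = 0 has discriminant (-4)² - 4·(4) = 0, so r = 2 is a repeated root.
Hence q_h = (C1 + C2*t)*exp(2*t).
Since exp(2*t) solves the homogeneous equation (r = 2 is a root of multiplicity 2), multiply the trial by t^2. Try q_p = A*t^2*exp(2*t). Substituting into the equation and dividing by exp(2*t) gives A = 7/2, so q_p = 7*t^2*exp(2*t)/2.
General solution: q = C1*exp(2*t) + 7*t^2*exp(2*t)/2 + C2*t*exp(2*t).
Apply the initial conditions: q(0) = C1 = 1 and q'(0) = C2 + 2*C1 = 1. Solving gives C1 = 1, C2 = -1.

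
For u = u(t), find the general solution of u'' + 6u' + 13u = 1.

Characteristic equation r² + 6r + 13 = 0 has discriminant (6)² - 4·(13) = -16 < 0, so r = -3 ± 2i.
Hence u_h = C1*cos(2*t)*exp(-3*t) + C2*exp(-3*t)*sin(2*t).
For the particular solution try u_p = A0. Substituting and matching coefficients of each power of t gives A0 = 1/13, so u_p = 1/13.

u = 1/13 + C1*cos(2*t)*exp(-3*t) + C2*exp(-3*t)*sin(2*t)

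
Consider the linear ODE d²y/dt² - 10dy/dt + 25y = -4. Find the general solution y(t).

Characteristic equation r² - 10r + 25 = 0 has discriminant (-10)² - 4·(25) = 0, so r = 5 is a repeated root.
Hence y_h = (C1 + C2*t)*exp(5*t).
For the particular solution try y_p = A0. Substituting and matching coefficients of each power of t gives A0 = -4/25, so y_p = -4/25.

y = -4/25 + C1*exp(5*t) + C2*t*exp(5*t)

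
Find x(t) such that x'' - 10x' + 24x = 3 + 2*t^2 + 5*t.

x = 101/432 + t**2/12 + 5*t/18 + C1*exp(6*t) + C2*exp(4*t)

Characteristic equation r² - 10r + 24 = 0 factors as (r - 6)(r - 4) = 0, so r = 6, 4.
Hence x_h = C1*exp(6*t) + C2*exp(4*t).
For the particular solution try x_p = A0 + A1*t + A2*t^2. Substituting and matching coefficients of each power of t gives A0 = 101/432, A1 = 5/18, A2 = 1/12, so x_p = 101/432 + t^2/12 + 5*t/18.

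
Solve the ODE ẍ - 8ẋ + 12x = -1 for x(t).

x = -1/12 + C1*exp(6*t) + C2*exp(2*t)

Characteristic equation r² - 8r + 12 = 0 factors as (r - 6)(r - 2) = 0, so r = 6, 2.
Hence x_h = C1*exp(6*t) + C2*exp(2*t).
For the particular solution try x_p = A0. Substituting and matching coefficients of each power of t gives A0 = -1/12, so x_p = -1/12.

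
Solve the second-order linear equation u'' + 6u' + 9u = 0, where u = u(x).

u = C1*exp(-3*x) + C2*x*exp(-3*x)

Characteristic equation r² + 6r + 9 = 0 has discriminant (6)² - 4·(9) = 0, so r = -3 is a repeated root.
Hence u_h = (C1 + C2*x)*exp(-3*x).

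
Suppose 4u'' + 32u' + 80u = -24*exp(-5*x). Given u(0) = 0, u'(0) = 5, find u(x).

u = -6*exp(-5*x)/5 + 6*cos(2*x)*exp(-4*x)/5 + 19*exp(-4*x)*sin(2*x)/10

Divide through by 4: u'' + 8u' + 20u = -6*exp(-5*x).
Characteristic equation r² + 8r + 20 = 0 has discriminant (8)² - 4·(20) = -16 < 0, so r = -4 ± 2i.
Hence u_h = C1*cos(2*x)*exp(-4*x) + C2*exp(-4*x)*sin(2*x).
Try u_p = A*exp(-5*x). Substituting into the equation and dividing by exp(-5*x) gives A = -6/5, so u_p = -6*exp(-5*x)/5.
General solution: u = -6*exp(-5*x)/5 + C1*cos(2*x)*exp(-4*x) + C2*exp(-4*x)*sin(2*x).
Apply the initial conditions: u(0) = -6/5 + C1 = 0 and u'(0) = 6 - 4*C1 + 2*C2 = 5. Solving gives C1 = 6/5, C2 = 19/10.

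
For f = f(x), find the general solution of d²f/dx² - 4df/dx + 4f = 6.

Characteristic equation r² - 4r + 4 = 0 has discriminant (-4)² - 4·(4) = 0, so r = 2 is a repeated root.
Hence f_h = (C1 + C2*x)*exp(2*x).
For the particular solution try f_p = A0. Substituting and matching coefficients of each power of x gives A0 = 3/2, so f_p = 3/2.

f = 3/2 + C1*exp(2*x) + C2*x*exp(2*x)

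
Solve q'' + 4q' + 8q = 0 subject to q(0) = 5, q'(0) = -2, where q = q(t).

q = 4*exp(-2*t)*sin(2*t) + 5*cos(2*t)*exp(-2*t)

Characteristic equation r² + 4r + 8 = 0 has discriminant (4)² - 4·(8) = -16 < 0, so r = -2 ± 2i.
Hence q_h = C1*cos(2*t)*exp(-2*t) + C2*exp(-2*t)*sin(2*t).
Apply the initial conditions: q(0) = C1 = 5 and q'(0) = -2*C1 + 2*C2 = -2. Solving gives C1 = 5, C2 = 4.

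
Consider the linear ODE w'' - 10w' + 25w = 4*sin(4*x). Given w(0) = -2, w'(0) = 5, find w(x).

w = -3522*exp(5*x)/1681 + 36*sin(4*x)/1681 + 160*cos(4*x)/1681 + 631*x*exp(5*x)/41

Characteristic equation r² - 10r + 25 = 0 has discriminant (-10)² - 4·(25) = 0, so r = 5 is a repeated root.
Hence w_h = (C1 + C2*x)*exp(5*x).
Try w_p = A*cos(4*x) + B*sin(4*x). Substituting and equating the coefficients of cos(4x) and sin(4x) gives A = 160/1681, B = 36/1681, so w_p = 36*sin(4*x)/1681 + 160*cos(4*x)/1681.
General solution: w = 36*sin(4*x)/1681 + 160*cos(4*x)/1681 + C1*exp(5*x) + C2*x*exp(5*x).
Apply the initial conditions: w(0) = 160/1681 + C1 = -2 and w'(0) = 144/1681 + C2 + 5*C1 = 5. Solving gives C1 = -3522/1681, C2 = 631/41.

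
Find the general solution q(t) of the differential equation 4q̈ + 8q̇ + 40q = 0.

Divide through by 4: q'' + 2q' + 10q = 0.
Characteristic equation r² + 2r + 10 = 0 has discriminant (2)² - 4·(10) = -36 < 0, so r = -1 ± 3i.
Hence q_h = C1*cos(3*t)*exp(-t) + C2*exp(-t)*sin(3*t).

q = C1*cos(3*t)*exp(-t) + C2*exp(-t)*sin(3*t)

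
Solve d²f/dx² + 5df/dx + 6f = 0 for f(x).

f = C1*exp(-3*x) + C2*exp(-2*x)

Characteristic equation r² + 5r + 6 = 0 factors as (r + 3)(r + 2) = 0, so r = -3, -2.
Hence f_h = C1*exp(-3*x) + C2*exp(-2*x).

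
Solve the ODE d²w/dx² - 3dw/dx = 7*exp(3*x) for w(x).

w = C2 + C1*exp(3*x) + 7*x*exp(3*x)/3

Characteristic equation r² - 3r = 0 factors as (r - 3)r = 0, so r = 3, 0.
Hence w_h = C1*exp(3*x) + C2.
Since exp(3*x) solves the homogeneous equation (r = 3 is a root of multiplicity 1), multiply the trial by x. Try w_p = A*x*exp(3*x). Substituting into the equation and dividing by exp(3*x) gives A = 7/3, so w_p = 7*x*exp(3*x)/3.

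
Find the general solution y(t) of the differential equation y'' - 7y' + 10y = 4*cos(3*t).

Characteristic equation r² - 7r + 10 = 0 factors as (r - 5)(r - 2) = 0, so r = 5, 2.
Hence y_h = C1*exp(5*t) + C2*exp(2*t).
Try y_p = A*cos(3*t) + B*sin(3*t). Substituting and equating the coefficients of cos(3t) and sin(3t) gives A = 2/221, B = -42/221, so y_p = -42*sin(3*t)/221 + 2*cos(3*t)/221.

y = -42*sin(3*t)/221 + 2*cos(3*t)/221 + C1*exp(5*t) + C2*exp(2*t)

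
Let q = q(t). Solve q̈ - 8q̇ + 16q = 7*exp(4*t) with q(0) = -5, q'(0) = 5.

q = -5*exp(4*t) + 25*t*exp(4*t) + 7*t**2*exp(4*t)/2

Characteristic equation r² - 8r + 16 = 0 has discriminant (-8)² - 4·(16) = 0, so r = 4 is a repeated root.
Hence q_h = (C1 + C2*t)*exp(4*t).
Since exp(4*t) solves the homogeneous equation (r = 4 is a root of multiplicity 2), multiply the trial by t^2. Try q_p = A*t^2*exp(4*t). Substituting into the equation and dividing by exp(4*t) gives A = 7/2, so q_p = 7*t^2*exp(4*t)/2.
General solution: q = C1*exp(4*t) + 7*t^2*exp(4*t)/2 + C2*t*exp(4*t).
Apply the initial conditions: q(0) = C1 = -5 and q'(0) = C2 + 4*C1 = 5. Solving gives C1 = -5, C2 = 25.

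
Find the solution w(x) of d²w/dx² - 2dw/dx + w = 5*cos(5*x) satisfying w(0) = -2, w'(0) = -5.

Characteristic equation r² - 2r + 1 = 0 has discriminant (-2)² - 4·(1) = 0, so r = 1 is a repeated root.
Hence w_h = (C1 + C2*x)*exp(x).
Try w_p = A*cos(5*x) + B*sin(5*x). Substituting and equating the coefficients of cos(5x) and sin(5x) gives A = -30/169, B = -25/338, so w_p = -30*cos(5*x)/169 - 25*sin(5*x)/338.
General solution: w = -30*cos(5*x)/169 - 25*sin(5*x)/338 + C1*exp(x) + C2*x*exp(x).
Apply the initial conditions: w(0) = -30/169 + C1 = -2 and w'(0) = -125/338 + C1 + C2 = -5. Solving gives C1 = -308/169, C2 = -73/26.

w = -308*exp(x)/169 - 30*cos(5*x)/169 - 25*sin(5*x)/338 - 73*x*exp(x)/26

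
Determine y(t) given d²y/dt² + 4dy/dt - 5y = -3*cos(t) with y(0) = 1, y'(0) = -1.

Characteristic equation r² + 4r - 5 = 0 factors as (r + 5)(r - 1) = 0, so r = -5, 1.
Hence y_h = C1*exp(-5*t) + C2*exp(t).
Try y_p = A*cos(t) + B*sin(t). Substituting and equating the coefficients of cos(t) and sin(t) gives A = 9/26, B = -3/13, so y_p = -3*sin(t)/13 + 9*cos(t)/26.
General solution: y = -3*sin(t)/13 + 9*cos(t)/26 + C1*exp(-5*t) + C2*exp(t).
Apply the initial conditions: y(0) = 9/26 + C1 + C2 = 1 and y'(0) = -3/13 + C2 - 5*C1 = -1. Solving gives C1 = 37/156, C2 = 5/12.

y = -3*sin(t)/13 + 5*exp(t)/12 + 9*cos(t)/26 + 37*exp(-5*t)/156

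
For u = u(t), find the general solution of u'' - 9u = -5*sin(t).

Characteristic equation r² - 9 = 0 factors as (r + 3)(r - 3) = 0, so r = -3, 3.
Hence u_h = C1*exp(-3*t) + C2*exp(3*t).
Try u_p = A*cos(t) + B*sin(t). Substituting and equating the coefficients of cos(t) and sin(t) gives A = 0, B = 1/2, so u_p = sin(t)/2.

u = sin(t)/2 + C1*exp(-3*t) + C2*exp(3*t)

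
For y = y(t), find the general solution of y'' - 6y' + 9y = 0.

Characteristic equation r² - 6r + 9 = 0 has discriminant (-6)² - 4·(9) = 0, so r = 3 is a repeated root.
Hence y_h = (C1 + C2*t)*exp(3*t).

y = C1*exp(3*t) + C2*t*exp(3*t)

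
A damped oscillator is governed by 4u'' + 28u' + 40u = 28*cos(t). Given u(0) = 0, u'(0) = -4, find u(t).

Divide through by 4: u'' + 7u' + 10u = 7*cos(t).
Characteristic equation r² + 7r + 10 = 0 factors as (r + 5)(r + 2) = 0, so r = -5, -2.
Hence u_h = C1*exp(-5*t) + C2*exp(-2*t).
Try u_p = A*cos(t) + B*sin(t). Substituting and equating the coefficients of cos(t) and sin(t) gives A = 63/130, B = 49/130, so u_p = 49*sin(t)/130 + 63*cos(t)/130.
General solution: u = 49*sin(t)/130 + 63*cos(t)/130 + C1*exp(-5*t) + C2*exp(-2*t).
Apply the initial conditions: u(0) = 63/130 + C1 + C2 = 0 and u'(0) = 49/130 - 5*C1 - 2*C2 = -4. Solving gives C1 = 139/78, C2 = -34/15.

u = -34*exp(-2*t)/15 + 49*sin(t)/130 + 63*cos(t)/130 + 139*exp(-5*t)/78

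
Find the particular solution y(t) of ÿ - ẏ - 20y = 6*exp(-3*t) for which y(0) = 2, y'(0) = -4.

Characteristic equation r² - r - 20 = 0 factors as (r - 5)(r + 4) = 0, so r = 5, -4.
Hence y_h = C1*exp(5*t) + C2*exp(-4*t).
Try y_p = A*exp(-3*t). Substituting into the equation and dividing by exp(-3*t) gives A = -3/4, so y_p = -3*exp(-3*t)/4.
General solution: y = -3*exp(-3*t)/4 + C1*exp(5*t) + C2*exp(-4*t).
Apply the initial conditions: y(0) = -3/4 + C1 + C2 = 2 and y'(0) = 9/4 - 4*C2 + 5*C1 = -4. Solving gives C1 = 19/36, C2 = 20/9.

y = -3*exp(-3*t)/4 + 19*exp(5*t)/36 + 20*exp(-4*t)/9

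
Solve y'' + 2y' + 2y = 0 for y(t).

y = C1*cos(t)*exp(-t) + C2*exp(-t)*sin(t)

Characteristic equation r² + 2r + 2 = 0 has discriminant (2)² - 4·(2) = -4 < 0, so r = -1 ± i.
Hence y_h = C1*cos(t)*exp(-t) + C2*exp(-t)*sin(t).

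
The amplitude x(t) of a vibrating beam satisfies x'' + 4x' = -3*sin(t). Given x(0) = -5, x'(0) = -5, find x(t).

x = -7 + 3*sin(t)/17 + 12*cos(t)/17 + 22*exp(-4*t)/17

Characteristic equation r² + 4r = 0 factors as (r + 4)r = 0, so r = -4, 0.
Hence x_h = C1*exp(-4*t) + C2.
Try x_p = A*cos(t) + B*sin(t). Substituting and equating the coefficients of cos(t) and sin(t) gives A = 12/17, B = 3/17, so x_p = 3*sin(t)/17 + 12*cos(t)/17.
General solution: x = C2 + 3*sin(t)/17 + 12*cos(t)/17 + C1*exp(-4*t).
Apply the initial conditions: x(0) = 12/17 + C1 + C2 = -5 and x'(0) = 3/17 - 4*C1 = -5. Solving gives C1 = 22/17, C2 = -7.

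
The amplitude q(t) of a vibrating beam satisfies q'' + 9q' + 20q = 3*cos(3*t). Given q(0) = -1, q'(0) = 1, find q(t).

q = -112*exp(-4*t)/25 + 33*cos(3*t)/850 + 81*sin(3*t)/850 + 117*exp(-5*t)/34

Characteristic equation r² + 9r + 20 = 0 factors as (r + 4)(r + 5) = 0, so r = -4, -5.
Hence q_h = C1*exp(-4*t) + C2*exp(-5*t).
Try q_p = A*cos(3*t) + B*sin(3*t). Substituting and equating the coefficients of cos(3t) and sin(3t) gives A = 33/850, B = 81/850, so q_p = 33*cos(3*t)/850 + 81*sin(3*t)/850.
General solution: q = 33*cos(3*t)/850 + 81*sin(3*t)/850 + C1*exp(-4*t) + C2*exp(-5*t).
Apply the initial conditions: q(0) = 33/850 + C1 + C2 = -1 and q'(0) = 243/850 - 5*C2 - 4*C1 = 1. Solving gives C1 = -112/25, C2 = 117/34.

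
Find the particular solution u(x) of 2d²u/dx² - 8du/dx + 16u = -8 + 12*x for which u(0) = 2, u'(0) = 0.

Divide through by 2: u'' - 4u' + 8u = -4 + 6*x.
Characteristic equation r² - 4r + 8 = 0 has discriminant (-4)² - 4·(8) = -16 < 0, so r = 2 ± 2i.
Hence u_h = C1*cos(2*x)*exp(2*x) + C2*exp(2*x)*sin(2*x).
For the particular solution try u_p = A0 + A1*x. Substituting and matching coefficients of each power of x gives A0 = -1/8, A1 = 3/4, so u_p = -1/8 + 3*x/4.
General solution: u = -1/8 + 3*x/4 + C1*cos(2*x)*exp(2*x) + C2*exp(2*x)*sin(2*x).
Apply the initial conditions: u(0) = -1/8 + C1 = 2 and u'(0) = 3/4 + 2*C1 + 2*C2 = 0. Solving gives C1 = 17/8, C2 = -5/2.

u = -1/8 + 3*x/4 - 5*exp(2*x)*sin(2*x)/2 + 17*cos(2*x)*exp(2*x)/8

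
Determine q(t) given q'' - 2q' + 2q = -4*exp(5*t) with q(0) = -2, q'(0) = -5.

q = -4*exp(5*t)/17 - 35*exp(t)*sin(t)/17 - 30*cos(t)*exp(t)/17

Characteristic equation r² - 2r + 2 = 0 has discriminant (-2)² - 4·(2) = -4 < 0, so r = 1 ± i.
Hence q_h = C1*cos(t)*exp(t) + C2*exp(t)*sin(t).
Try q_p = A*exp(5*t). Substituting into the equation and dividing by exp(5*t) gives A = -4/17, so q_p = -4*exp(5*t)/17.
General solution: q = -4*exp(5*t)/17 + C1*cos(t)*exp(t) + C2*exp(t)*sin(t).
Apply the initial conditions: q(0) = -4/17 + C1 = -2 and q'(0) = -20/17 + C1 + C2 = -5. Solving gives C1 = -30/17, C2 = -35/17.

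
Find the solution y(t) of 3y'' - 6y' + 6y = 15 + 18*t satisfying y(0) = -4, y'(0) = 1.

Divide through by 3: y'' - 2y' + 2y = 5 + 6*t.
Characteristic equation r² - 2r + 2 = 0 has discriminant (-2)² - 4·(2) = -4 < 0, so r = 1 ± i.
Hence y_h = C1*cos(t)*exp(t) + C2*exp(t)*sin(t).
For the particular solution try y_p = A0 + A1*t. Substituting and matching coefficients of each power of t gives A0 = 11/2, A1 = 3, so y_p = 11/2 + 3*t.
General solution: y = 11/2 + 3*t + C1*cos(t)*exp(t) + C2*exp(t)*sin(t).
Apply the initial conditions: y(0) = 11/2 + C1 = -4 and y'(0) = 3 + C1 + C2 = 1. Solving gives C1 = -19/2, C2 = 15/2.

y = 11/2 + 3*t - 19*cos(t)*exp(t)/2 + 15*exp(t)*sin(t)/2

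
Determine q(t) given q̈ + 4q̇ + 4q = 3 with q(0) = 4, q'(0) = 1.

q = 3/4 + 13*exp(-2*t)/4 + 15*t*exp(-2*t)/2

Characteristic equation r² + 4r + 4 = 0 has discriminant (4)² - 4·(4) = 0, so r = -2 is a repeated root.
Hence q_h = (C1 + C2*t)*exp(-2*t).
For the particular solution try q_p = A0. Substituting and matching coefficients of each power of t gives A0 = 3/4, so q_p = 3/4.
General solution: q = 3/4 + C1*exp(-2*t) + C2*t*exp(-2*t).
Apply the initial conditions: q(0) = 3/4 + C1 = 4 and q'(0) = C2 - 2*C1 = 1. Solving gives C1 = 13/4, C2 = 15/2.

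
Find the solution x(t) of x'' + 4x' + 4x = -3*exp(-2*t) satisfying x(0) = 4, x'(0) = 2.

x = 4*exp(-2*t) + 10*t*exp(-2*t) - 3*t**2*exp(-2*t)/2

Characteristic equation r² + 4r + 4 = 0 has discriminant (4)² - 4·(4) = 0, so r = -2 is a repeated root.
Hence x_h = (C1 + C2*t)*exp(-2*t).
Since exp(-2*t) solves the homogeneous equation (r = -2 is a root of multiplicity 2), multiply the trial by t^2. Try x_p = A*t^2*exp(-2*t). Substituting into the equation and dividing by exp(-2*t) gives A = -3/2, so x_p = -3*t^2*exp(-2*t)/2.
General solution: x = C1*exp(-2*t) - 3*t^2*exp(-2*t)/2 + C2*t*exp(-2*t).
Apply the initial conditions: x(0) = C1 = 4 and x'(0) = C2 - 2*C1 = 2. Solving gives C1 = 4, C2 = 10.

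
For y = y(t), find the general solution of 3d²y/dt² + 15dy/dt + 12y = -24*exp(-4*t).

Divide through by 3: y'' + 5y' + 4y = -8*exp(-4*t).
Characteristic equation r² + 5r + 4 = 0 factors as (r + 1)(r + 4) = 0, so r = -1, -4.
Hence y_h = C1*exp(-t) + C2*exp(-4*t).
Since exp(-4*t) solves the homogeneous equation (r = -4 is a root of multiplicity 1), multiply the trial by t. Try y_p = A*t*exp(-4*t). Substituting into the equation and dividing by exp(-4*t) gives A = 8/3, so y_p = 8*t*exp(-4*t)/3.

y = C1*exp(-t) + C2*exp(-4*t) + 8*t*exp(-4*t)/3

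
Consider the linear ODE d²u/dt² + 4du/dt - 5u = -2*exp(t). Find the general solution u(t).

u = C1*exp(t) + C2*exp(-5*t) - t*exp(t)/3

Characteristic equation r² + 4r - 5 = 0 factors as (r - 1)(r + 5) = 0, so r = 1, -5.
Hence u_h = C1*exp(t) + C2*exp(-5*t).
Since exp(t) solves the homogeneous equation (r = 1 is a root of multiplicity 1), multiply the trial by t. Try u_p = A*t*exp(t). Substituting into the equation and dividing by exp(t) gives A = -1/3, so u_p = -t*exp(t)/3.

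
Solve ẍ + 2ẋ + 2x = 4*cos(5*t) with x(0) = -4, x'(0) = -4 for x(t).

x = -92*cos(5*t)/629 + 40*sin(5*t)/629 - 5140*exp(-t)*sin(t)/629 - 2424*cos(t)*exp(-t)/629

Characteristic equation r² + 2r + 2 = 0 has discriminant (2)² - 4·(2) = -4 < 0, so r = -1 ± i.
Hence x_h = C1*cos(t)*exp(-t) + C2*exp(-t)*sin(t).
Try x_p = A*cos(5*t) + B*sin(5*t). Substituting and equating the coefficients of cos(5t) and sin(5t) gives A = -92/629, B = 40/629, so x_p = -92*cos(5*t)/629 + 40*sin(5*t)/629.
General solution: x = -92*cos(5*t)/629 + 40*sin(5*t)/629 + C1*cos(t)*exp(-t) + C2*exp(-t)*sin(t).
Apply the initial conditions: x(0) = -92/629 + C1 = -4 and x'(0) = 200/629 + C2 - C1 = -4. Solving gives C1 = -2424/629, C2 = -5140/629.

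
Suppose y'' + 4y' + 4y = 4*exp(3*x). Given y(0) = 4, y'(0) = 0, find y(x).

y = 4*exp(3*x)/25 + 96*exp(-2*x)/25 + 36*x*exp(-2*x)/5

Characteristic equation r² + 4r + 4 = 0 has discriminant (4)² - 4·(4) = 0, so r = -2 is a repeated root.
Hence y_h = (C1 + C2*x)*exp(-2*x).
Try y_p = A*exp(3*x). Substituting into the equation and dividing by exp(3*x) gives A = 4/25, so y_p = 4*exp(3*x)/25.
General solution: y = 4*exp(3*x)/25 + C1*exp(-2*x) + C2*x*exp(-2*x).
Apply the initial conditions: y(0) = 4/25 + C1 = 4 and y'(0) = 12/25 + C2 - 2*C1 = 0. Solving gives C1 = 96/25, C2 = 36/5.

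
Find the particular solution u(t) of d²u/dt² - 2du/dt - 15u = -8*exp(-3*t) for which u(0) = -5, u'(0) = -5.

u = -21*exp(5*t)/8 - 19*exp(-3*t)/8 + t*exp(-3*t)

Characteristic equation r² - 2r - 15 = 0 factors as (r - 5)(r + 3) = 0, so r = 5, -3.
Hence u_h = C1*exp(5*t) + C2*exp(-3*t).
Since exp(-3*t) solves the homogeneous equation (r = -3 is a root of multiplicity 1), multiply the trial by t. Try u_p = A*t*exp(-3*t). Substituting into the equation and dividing by exp(-3*t) gives A = 1, so u_p = t*exp(-3*t).
General solution: u = C1*exp(5*t) + C2*exp(-3*t) + t*exp(-3*t).
Apply the initial conditions: u(0) = C1 + C2 = -5 and u'(0) = 1 - 3*C2 + 5*C1 = -5. Solving gives C1 = -21/8, C2 = -19/8.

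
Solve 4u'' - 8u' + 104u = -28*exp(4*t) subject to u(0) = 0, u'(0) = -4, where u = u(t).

u = -7*exp(4*t)/34 - 23*exp(t)*sin(5*t)/34 + 7*cos(5*t)*exp(t)/34

Divide through by 4: u'' - 2u' + 26u = -7*exp(4*t).
Characteristic equation r² - 2r + 26 = 0 has discriminant (-2)² - 4·(26) = -100 < 0, so r = 1 ± 5i.
Hence u_h = C1*cos(5*t)*exp(t) + C2*exp(t)*sin(5*t).
Try u_p = A*exp(4*t). Substituting into the equation and dividing by exp(4*t) gives A = -7/34, so u_p = -7*exp(4*t)/34.
General solution: u = -7*exp(4*t)/34 + C1*cos(5*t)*exp(t) + C2*exp(t)*sin(5*t).
Apply the initial conditions: u(0) = -7/34 + C1 = 0 and u'(0) = -14/17 + C1 + 5*C2 = -4. Solving gives C1 = 7/34, C2 = -23/34.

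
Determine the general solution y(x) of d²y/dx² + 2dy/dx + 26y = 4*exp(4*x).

Characteristic equation r² + 2r + 26 = 0 has discriminant (2)² - 4·(26) = -100 < 0, so r = -1 ± 5i.
Hence y_h = C1*cos(5*x)*exp(-x) + C2*exp(-x)*sin(5*x).
Try y_p = A*exp(4*x). Substituting into the equation and dividing by exp(4*x) gives A = 2/25, so y_p = 2*exp(4*x)/25.

y = 2*exp(4*x)/25 + C1*cos(5*x)*exp(-x) + C2*exp(-x)*sin(5*x)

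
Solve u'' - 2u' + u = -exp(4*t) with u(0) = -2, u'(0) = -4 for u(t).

u = -17*exp(t)/9 - exp(4*t)/9 - 5*t*exp(t)/3

Characteristic equation r² - 2r + 1 = 0 has discriminant (-2)² - 4·(1) = 0, so r = 1 is a repeated root.
Hence u_h = (C1 + C2*t)*exp(t).
Try u_p = A*exp(4*t). Substituting into the equation and dividing by exp(4*t) gives A = -1/9, so u_p = -exp(4*t)/9.
General solution: u = -exp(4*t)/9 + C1*exp(t) + C2*t*exp(t).
Apply the initial conditions: u(0) = -1/9 + C1 = -2 and u'(0) = -4/9 + C1 + C2 = -4. Solving gives C1 = -17/9, C2 = -5/3.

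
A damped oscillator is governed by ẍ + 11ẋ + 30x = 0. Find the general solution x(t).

x = C1*exp(-6*t) + C2*exp(-5*t)

Characteristic equation r² + 11r + 30 = 0 factors as (r + 6)(r + 5) = 0, so r = -6, -5.
Hence x_h = C1*exp(-6*t) + C2*exp(-5*t).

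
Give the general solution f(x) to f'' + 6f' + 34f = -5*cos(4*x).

f = -2*sin(4*x)/15 - cos(4*x)/10 + C1*cos(5*x)*exp(-3*x) + C2*exp(-3*x)*sin(5*x)

Characteristic equation r² + 6r + 34 = 0 has discriminant (6)² - 4·(34) = -100 < 0, so r = -3 ± 5i.
Hence f_h = C1*cos(5*x)*exp(-3*x) + C2*exp(-3*x)*sin(5*x).
Try f_p = A*cos(4*x) + B*sin(4*x). Substituting and equating the coefficients of cos(4x) and sin(4x) gives A = -1/10, B = -2/15, so f_p = -2*sin(4*x)/15 - cos(4*x)/10.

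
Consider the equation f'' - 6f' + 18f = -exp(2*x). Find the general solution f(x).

Characteristic equation r² - 6r + 18 = 0 has discriminant (-6)² - 4·(18) = -36 < 0, so r = 3 ± 3i.
Hence f_h = C1*cos(3*x)*exp(3*x) + C2*exp(3*x)*sin(3*x).
Try f_p = A*exp(2*x). Substituting into the equation and dividing by exp(2*x) gives A = -1/10, so f_p = -exp(2*x)/10.

f = -exp(2*x)/10 + C1*cos(3*x)*exp(3*x) + C2*exp(3*x)*sin(3*x)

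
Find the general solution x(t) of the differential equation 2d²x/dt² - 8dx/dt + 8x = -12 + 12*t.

Divide through by 2: x'' - 4x' + 4x = -6 + 6*t.
Characteristic equation r² - 4r + 4 = 0 has discriminant (-4)² - 4·(4) = 0, so r = 2 is a repeated root.
Hence x_h = (C1 + C2*t)*exp(2*t).
For the particular solution try x_p = A0 + A1*t. Substituting and matching coefficients of each power of t gives A0 = 0, A1 = 3/2, so x_p = 3*t/2.

x = 3*t/2 + C1*exp(2*t) + C2*t*exp(2*t)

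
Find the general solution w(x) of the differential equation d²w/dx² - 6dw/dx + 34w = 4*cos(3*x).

w = -72*sin(3*x)/949 + 100*cos(3*x)/949 + C1*cos(5*x)*exp(3*x) + C2*exp(3*x)*sin(5*x)

Characteristic equation r² - 6r + 34 = 0 has discriminant (-6)² - 4·(34) = -100 < 0, so r = 3 ± 5i.
Hence w_h = C1*cos(5*x)*exp(3*x) + C2*exp(3*x)*sin(5*x).
Try w_p = A*cos(3*x) + B*sin(3*x). Substituting and equating the coefficients of cos(3x) and sin(3x) gives A = 100/949, B = -72/949, so w_p = -72*sin(3*x)/949 + 100*cos(3*x)/949.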